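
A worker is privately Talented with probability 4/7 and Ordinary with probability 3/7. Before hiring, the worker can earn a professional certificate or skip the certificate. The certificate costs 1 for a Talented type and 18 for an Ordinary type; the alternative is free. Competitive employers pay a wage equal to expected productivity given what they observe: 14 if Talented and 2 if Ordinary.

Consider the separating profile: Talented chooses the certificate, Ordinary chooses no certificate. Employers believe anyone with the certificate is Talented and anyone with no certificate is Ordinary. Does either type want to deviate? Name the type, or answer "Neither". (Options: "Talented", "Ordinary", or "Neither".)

The certificate pays 14; no certificate pays 2.
Talented: assigned the certificate, nets 14 − 1 = 13; deviating to no certificate nets 2.
Ordinary: assigned no certificate, nets 2; deviating to the certificate nets 14 − 18 = -4.
Both types strictly prefer their assigned action; no profitable deviation.

Neither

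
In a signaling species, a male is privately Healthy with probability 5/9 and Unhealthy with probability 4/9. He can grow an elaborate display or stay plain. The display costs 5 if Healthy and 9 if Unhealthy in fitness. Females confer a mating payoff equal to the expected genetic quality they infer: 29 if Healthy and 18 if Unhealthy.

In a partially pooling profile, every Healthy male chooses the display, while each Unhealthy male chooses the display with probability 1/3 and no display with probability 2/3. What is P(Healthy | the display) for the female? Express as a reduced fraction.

15/19

P(the display) = (5/9)·1 + (4/9)·(1/3) = 19/27.
By Bayes' rule, P(Healthy | the display) = (5/9) / (19/27) = 15/19.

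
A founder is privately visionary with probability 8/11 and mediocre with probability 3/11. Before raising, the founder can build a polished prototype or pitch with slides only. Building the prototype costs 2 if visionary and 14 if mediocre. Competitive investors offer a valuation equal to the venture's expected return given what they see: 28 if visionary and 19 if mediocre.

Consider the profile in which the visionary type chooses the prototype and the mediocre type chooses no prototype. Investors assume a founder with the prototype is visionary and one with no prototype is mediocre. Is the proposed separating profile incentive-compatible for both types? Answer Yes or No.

Yes

Under these beliefs, the prototype earns valuation 28 and no prototype earns valuation 19.
visionary: the prototype nets 28 − 2 = 26; no prototype nets 19. visionary prefers the prototype.
mediocre: the prototype nets 28 − 14 = 14; no prototype nets 19. mediocre prefers no prototype.
Neither type deviates, so the separating profile is an equilibrium.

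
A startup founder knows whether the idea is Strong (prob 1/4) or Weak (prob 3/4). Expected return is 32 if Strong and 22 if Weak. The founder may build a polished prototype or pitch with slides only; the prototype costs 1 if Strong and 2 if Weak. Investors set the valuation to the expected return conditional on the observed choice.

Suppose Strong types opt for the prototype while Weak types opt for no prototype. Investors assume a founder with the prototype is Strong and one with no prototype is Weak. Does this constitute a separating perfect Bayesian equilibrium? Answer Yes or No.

No

Under these beliefs, the prototype earns valuation 32 and no prototype earns valuation 22.
Strong: the prototype nets 32 − 1 = 31; no prototype nets 22. Strong prefers the prototype.
Weak: the prototype nets 32 − 2 = 30; no prototype nets 22. Weak would deviate to the prototype.
Weak has a profitable deviation, so the profile is not an equilibrium.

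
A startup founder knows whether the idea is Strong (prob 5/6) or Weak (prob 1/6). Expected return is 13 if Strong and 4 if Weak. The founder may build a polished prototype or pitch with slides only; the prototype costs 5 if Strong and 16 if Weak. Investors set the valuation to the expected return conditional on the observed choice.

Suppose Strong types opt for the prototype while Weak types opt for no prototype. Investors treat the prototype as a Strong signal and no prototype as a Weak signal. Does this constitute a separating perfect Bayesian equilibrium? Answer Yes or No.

Under these beliefs, the prototype earns valuation 13 and no prototype earns valuation 4.
Strong: the prototype nets 13 − 5 = 8; no prototype nets 4. Strong prefers the prototype.
Weak: the prototype nets 13 − 16 = -3; no prototype nets 4. Weak prefers no prototype.
Neither type deviates, so the separating profile is an equilibrium.

Yes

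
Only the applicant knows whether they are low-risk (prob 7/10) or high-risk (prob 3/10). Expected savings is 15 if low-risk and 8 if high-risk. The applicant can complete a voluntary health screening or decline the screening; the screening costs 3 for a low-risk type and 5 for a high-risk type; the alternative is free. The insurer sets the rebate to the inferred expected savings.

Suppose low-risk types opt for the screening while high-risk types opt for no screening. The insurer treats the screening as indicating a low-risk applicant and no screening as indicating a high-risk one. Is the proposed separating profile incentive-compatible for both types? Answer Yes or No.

Under these beliefs, the screening earns rebate 15 and no screening earns rebate 8.
low-risk: the screening nets 15 − 3 = 12; no screening nets 8. low-risk prefers the screening.
high-risk: the screening nets 15 − 5 = 10; no screening nets 8. high-risk would deviate to the screening.
high-risk has a profitable deviation, so the profile is not an equilibrium.

No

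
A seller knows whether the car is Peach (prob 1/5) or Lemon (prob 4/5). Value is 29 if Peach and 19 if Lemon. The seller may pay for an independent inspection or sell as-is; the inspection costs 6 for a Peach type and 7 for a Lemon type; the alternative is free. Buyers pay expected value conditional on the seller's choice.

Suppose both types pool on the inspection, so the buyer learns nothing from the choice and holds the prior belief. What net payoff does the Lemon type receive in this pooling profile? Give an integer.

Pooled price = 1/5·29 + 4/5·19 = 21.
Lemon pays cost 7 for the inspection, so net payoff = 21 − 7 = 14.

14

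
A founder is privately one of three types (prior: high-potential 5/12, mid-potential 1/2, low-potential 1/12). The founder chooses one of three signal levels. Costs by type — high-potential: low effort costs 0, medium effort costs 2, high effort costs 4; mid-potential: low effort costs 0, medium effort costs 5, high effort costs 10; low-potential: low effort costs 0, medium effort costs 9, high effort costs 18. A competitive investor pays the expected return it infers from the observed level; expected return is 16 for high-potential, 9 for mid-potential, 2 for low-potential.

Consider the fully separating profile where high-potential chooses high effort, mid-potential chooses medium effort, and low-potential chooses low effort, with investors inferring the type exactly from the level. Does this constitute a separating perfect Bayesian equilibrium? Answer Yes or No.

No

Separating valuations: high effort → 16, medium effort → 9, low effort → 2.
high-potential (assigned high effort): low effort: 2 − 0 = 2; medium effort: 9 − 2 = 7; high effort: 16 − 4 = 12. high-potential stays.
mid-potential (assigned medium effort): low effort: 2 − 0 = 2; medium effort: 9 − 5 = 4; high effort: 16 − 10 = 6. mid-potential prefers high effort.
low-potential (assigned low effort): low effort: 2 − 0 = 2; medium effort: 9 − 9 = 0; high effort: 16 − 18 = -2. low-potential stays.
At least one type deviates; the separating profile fails.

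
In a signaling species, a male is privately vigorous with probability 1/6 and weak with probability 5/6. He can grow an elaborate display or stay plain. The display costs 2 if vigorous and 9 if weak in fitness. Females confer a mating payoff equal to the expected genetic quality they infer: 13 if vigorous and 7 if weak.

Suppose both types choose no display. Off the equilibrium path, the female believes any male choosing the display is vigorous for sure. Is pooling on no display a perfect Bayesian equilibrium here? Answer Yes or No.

No

On path, the female holds the prior and pays 1/6·13 + 5/6·7 = 8. Off path (the display), believing vigorous, it pays 13.
vigorous: no display nets 8; the display nets 13 − 2 = 11. vigorous would deviate.
weak: no display nets 8; the display nets 13 − 9 = 4. weak stays.
A type deviates, so pooling fails.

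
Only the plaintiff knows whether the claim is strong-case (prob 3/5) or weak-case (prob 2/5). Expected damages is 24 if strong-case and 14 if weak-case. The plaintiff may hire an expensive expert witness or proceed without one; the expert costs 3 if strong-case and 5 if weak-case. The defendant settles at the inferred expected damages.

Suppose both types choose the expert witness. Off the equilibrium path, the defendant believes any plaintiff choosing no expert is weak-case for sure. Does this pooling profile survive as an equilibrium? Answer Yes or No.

On path, the defendant holds the prior and pays 3/5·24 + 2/5·14 = 20. Off path (no expert), believing weak-case, it pays 14.
strong-case: the expert witness nets 20 − 3 = 17; no expert nets 14. strong-case stays.
weak-case: the expert witness nets 20 − 5 = 15; no expert nets 14. weak-case stays.
No type deviates, so pooling is sustained.

Yes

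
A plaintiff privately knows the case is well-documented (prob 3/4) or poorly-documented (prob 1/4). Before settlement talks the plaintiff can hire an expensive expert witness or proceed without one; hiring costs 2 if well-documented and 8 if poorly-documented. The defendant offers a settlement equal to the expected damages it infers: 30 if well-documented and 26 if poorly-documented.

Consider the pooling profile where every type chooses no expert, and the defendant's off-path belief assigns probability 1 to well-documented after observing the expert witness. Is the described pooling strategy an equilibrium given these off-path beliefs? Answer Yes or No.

Yes

On path, the defendant holds the prior and pays 3/4·30 + 1/4·26 = 29. Off path (the expert witness), believing well-documented, it pays 30.
well-documented: no expert nets 29; the expert witness nets 30 − 2 = 28. well-documented stays.
poorly-documented: no expert nets 29; the expert witness nets 30 − 8 = 22. poorly-documented stays.
No type deviates, so pooling is sustained.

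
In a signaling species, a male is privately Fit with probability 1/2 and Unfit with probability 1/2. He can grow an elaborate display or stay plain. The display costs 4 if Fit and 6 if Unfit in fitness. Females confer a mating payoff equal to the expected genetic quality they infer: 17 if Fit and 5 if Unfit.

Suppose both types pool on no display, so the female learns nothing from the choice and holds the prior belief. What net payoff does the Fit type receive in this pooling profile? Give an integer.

11

Pooled mating payoff = 1/2·17 + 1/2·5 = 11.
Fit pays no cost for no display, so net payoff = 11.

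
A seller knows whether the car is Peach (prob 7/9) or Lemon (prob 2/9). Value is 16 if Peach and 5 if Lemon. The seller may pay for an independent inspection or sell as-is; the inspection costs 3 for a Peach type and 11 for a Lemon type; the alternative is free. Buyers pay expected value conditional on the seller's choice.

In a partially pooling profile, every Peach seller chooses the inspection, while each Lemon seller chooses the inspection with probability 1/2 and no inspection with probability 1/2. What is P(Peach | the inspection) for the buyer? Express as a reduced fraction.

7/8

P(the inspection) = (7/9)·1 + (2/9)·(1/2) = 8/9.
By Bayes' rule, P(Peach | the inspection) = (7/9) / (8/9) = 7/8.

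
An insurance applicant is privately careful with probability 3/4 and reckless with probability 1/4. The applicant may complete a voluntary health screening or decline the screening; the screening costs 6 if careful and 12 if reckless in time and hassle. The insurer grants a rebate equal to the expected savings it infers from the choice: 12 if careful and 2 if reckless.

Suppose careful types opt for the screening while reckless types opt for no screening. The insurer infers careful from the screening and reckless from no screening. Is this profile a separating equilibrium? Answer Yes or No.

Under these beliefs, the screening earns rebate 12 and no screening earns rebate 2.
careful: the screening nets 12 − 6 = 6; no screening nets 2. careful prefers the screening.
reckless: the screening nets 12 − 12 = 0; no screening nets 2. reckless prefers no screening.
Neither type deviates, so the separating profile is an equilibrium.

Yes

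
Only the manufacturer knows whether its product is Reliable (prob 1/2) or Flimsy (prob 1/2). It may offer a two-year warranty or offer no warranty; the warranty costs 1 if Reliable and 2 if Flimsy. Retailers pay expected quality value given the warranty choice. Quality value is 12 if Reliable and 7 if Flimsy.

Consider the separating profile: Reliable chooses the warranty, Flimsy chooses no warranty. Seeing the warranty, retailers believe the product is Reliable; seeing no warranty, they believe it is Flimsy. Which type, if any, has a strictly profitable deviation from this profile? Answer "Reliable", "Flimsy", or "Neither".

Flimsy

The warranty pays 12; no warranty pays 7.
Reliable: assigned the warranty, nets 12 − 1 = 11; deviating to no warranty nets 7.
Flimsy: assigned no warranty, nets 7; deviating to the warranty nets 12 − 2 = 10.
The Flimsy type gains 3 by deviating.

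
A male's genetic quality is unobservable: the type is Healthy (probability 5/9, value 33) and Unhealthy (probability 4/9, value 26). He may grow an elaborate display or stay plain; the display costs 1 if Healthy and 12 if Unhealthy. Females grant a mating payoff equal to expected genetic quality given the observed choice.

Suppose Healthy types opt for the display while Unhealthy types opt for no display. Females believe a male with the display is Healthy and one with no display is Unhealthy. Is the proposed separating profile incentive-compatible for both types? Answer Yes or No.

Yes

Under these beliefs, the display earns mating payoff 33 and no display earns mating payoff 26.
Healthy: the display nets 33 − 1 = 32; no display nets 26. Healthy prefers the display.
Unhealthy: the display nets 33 − 12 = 21; no display nets 26. Unhealthy prefers no display.
Neither type deviates, so the separating profile is an equilibrium.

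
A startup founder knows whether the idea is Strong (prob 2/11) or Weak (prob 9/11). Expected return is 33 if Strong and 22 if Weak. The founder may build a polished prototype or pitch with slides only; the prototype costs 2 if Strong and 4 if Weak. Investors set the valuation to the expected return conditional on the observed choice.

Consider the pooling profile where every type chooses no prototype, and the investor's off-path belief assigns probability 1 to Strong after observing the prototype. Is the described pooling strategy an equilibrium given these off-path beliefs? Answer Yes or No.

No

On path, the investor holds the prior and pays 2/11·33 + 9/11·22 = 24. Off path (the prototype), believing Strong, it pays 33.
Strong: no prototype nets 24; the prototype nets 33 − 2 = 31. Strong would deviate.
Weak: no prototype nets 24; the prototype nets 33 − 4 = 29. Weak would deviate.
A type deviates, so pooling fails.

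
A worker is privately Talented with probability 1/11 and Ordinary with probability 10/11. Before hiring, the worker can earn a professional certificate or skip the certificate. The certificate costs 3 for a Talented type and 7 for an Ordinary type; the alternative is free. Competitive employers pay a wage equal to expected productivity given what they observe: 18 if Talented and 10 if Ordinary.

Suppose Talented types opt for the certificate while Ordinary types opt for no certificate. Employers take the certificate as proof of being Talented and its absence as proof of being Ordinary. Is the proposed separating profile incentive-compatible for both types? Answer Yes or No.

No

Under these beliefs, the certificate earns wage 18 and no certificate earns wage 10.
Talented: the certificate nets 18 − 3 = 15; no certificate nets 10. Talented prefers the certificate.
Ordinary: the certificate nets 18 − 7 = 11; no certificate nets 10. Ordinary would deviate to the certificate.
Ordinary has a profitable deviation, so the profile is not an equilibrium.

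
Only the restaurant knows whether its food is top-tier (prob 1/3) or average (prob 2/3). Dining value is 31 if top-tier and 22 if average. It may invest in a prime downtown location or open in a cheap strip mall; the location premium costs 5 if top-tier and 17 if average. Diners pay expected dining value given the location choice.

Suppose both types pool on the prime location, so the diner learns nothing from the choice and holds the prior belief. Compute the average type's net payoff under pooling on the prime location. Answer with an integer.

Pooled price premium = 1/3·31 + 2/3·22 = 25.
average pays cost 17 for the prime location, so net payoff = 25 − 17 = 8.

8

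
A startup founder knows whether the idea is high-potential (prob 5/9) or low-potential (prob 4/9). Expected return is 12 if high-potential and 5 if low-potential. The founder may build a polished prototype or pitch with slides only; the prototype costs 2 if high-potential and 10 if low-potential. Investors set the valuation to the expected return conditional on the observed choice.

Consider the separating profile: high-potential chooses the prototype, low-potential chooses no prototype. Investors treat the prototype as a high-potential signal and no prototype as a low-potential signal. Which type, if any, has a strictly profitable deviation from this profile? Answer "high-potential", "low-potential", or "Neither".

Neither

The prototype pays 12; no prototype pays 5.
high-potential: assigned the prototype, nets 12 − 2 = 10; deviating to no prototype nets 5.
low-potential: assigned no prototype, nets 5; deviating to the prototype nets 12 − 10 = 2.
Both types strictly prefer their assigned action; no profitable deviation.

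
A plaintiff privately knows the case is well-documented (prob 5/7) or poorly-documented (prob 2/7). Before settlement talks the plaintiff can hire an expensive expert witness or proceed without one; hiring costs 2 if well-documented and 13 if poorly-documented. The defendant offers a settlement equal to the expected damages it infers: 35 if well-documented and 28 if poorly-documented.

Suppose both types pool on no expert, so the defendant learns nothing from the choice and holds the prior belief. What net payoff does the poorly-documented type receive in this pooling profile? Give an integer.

Pooled settlement = 5/7·35 + 2/7·28 = 33.
poorly-documented pays no cost for no expert, so net payoff = 33.

33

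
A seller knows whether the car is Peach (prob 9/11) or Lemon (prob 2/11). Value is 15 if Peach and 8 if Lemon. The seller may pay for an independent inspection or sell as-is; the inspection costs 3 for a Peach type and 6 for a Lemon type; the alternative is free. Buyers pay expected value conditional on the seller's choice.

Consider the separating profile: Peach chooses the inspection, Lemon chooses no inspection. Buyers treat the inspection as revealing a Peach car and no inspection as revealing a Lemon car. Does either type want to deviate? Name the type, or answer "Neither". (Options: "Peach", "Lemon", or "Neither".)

Lemon

The inspection pays 15; no inspection pays 8.
Peach: assigned the inspection, nets 15 − 3 = 12; deviating to no inspection nets 8.
Lemon: assigned no inspection, nets 8; deviating to the inspection nets 15 − 6 = 9.
The Lemon type gains 1 by deviating.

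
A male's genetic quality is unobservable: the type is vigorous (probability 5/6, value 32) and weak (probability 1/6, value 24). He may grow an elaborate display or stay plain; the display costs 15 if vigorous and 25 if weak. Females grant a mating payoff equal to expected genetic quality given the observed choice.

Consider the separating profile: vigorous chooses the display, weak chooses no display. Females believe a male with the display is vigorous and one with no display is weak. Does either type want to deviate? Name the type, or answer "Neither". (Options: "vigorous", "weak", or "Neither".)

The display pays 32; no display pays 24.
vigorous: assigned the display, nets 32 − 15 = 17; deviating to no display nets 24.
weak: assigned no display, nets 24; deviating to the display nets 32 − 25 = 7.
The vigorous type gains 7 by deviating.

vigorous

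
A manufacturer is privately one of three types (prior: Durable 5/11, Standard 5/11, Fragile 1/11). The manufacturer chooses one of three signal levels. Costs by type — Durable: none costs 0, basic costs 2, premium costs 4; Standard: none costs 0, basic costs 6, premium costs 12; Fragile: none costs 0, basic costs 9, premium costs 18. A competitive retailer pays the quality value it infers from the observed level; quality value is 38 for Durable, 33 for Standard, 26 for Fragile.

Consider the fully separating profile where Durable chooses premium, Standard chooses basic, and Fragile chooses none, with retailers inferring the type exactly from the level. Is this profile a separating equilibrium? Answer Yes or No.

Separating prices: premium → 38, basic → 33, none → 26.
Durable (assigned premium): none: 26 − 0 = 26; basic: 33 − 2 = 31; premium: 38 − 4 = 34. Durable stays.
Standard (assigned basic): none: 26 − 0 = 26; basic: 33 − 6 = 27; premium: 38 − 12 = 26. Standard stays.
Fragile (assigned none): none: 26 − 0 = 26; basic: 33 − 9 = 24; premium: 38 − 18 = 20. Fragile stays.
Every type prefers its assigned level; separation holds.

Yes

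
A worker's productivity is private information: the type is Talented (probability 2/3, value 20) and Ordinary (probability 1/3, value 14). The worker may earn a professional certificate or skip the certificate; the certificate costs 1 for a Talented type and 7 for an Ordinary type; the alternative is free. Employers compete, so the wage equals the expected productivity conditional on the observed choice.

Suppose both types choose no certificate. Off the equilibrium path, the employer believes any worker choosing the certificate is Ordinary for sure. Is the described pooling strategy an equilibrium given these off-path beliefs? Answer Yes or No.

Yes

On path, the employer holds the prior and pays 2/3·20 + 1/3·14 = 18. Off path (the certificate), believing Ordinary, it pays 14.
Talented: no certificate nets 18; the certificate nets 14 − 1 = 13. Talented stays.
Ordinary: no certificate nets 18; the certificate nets 14 − 7 = 7. Ordinary stays.
No type deviates, so pooling is sustained.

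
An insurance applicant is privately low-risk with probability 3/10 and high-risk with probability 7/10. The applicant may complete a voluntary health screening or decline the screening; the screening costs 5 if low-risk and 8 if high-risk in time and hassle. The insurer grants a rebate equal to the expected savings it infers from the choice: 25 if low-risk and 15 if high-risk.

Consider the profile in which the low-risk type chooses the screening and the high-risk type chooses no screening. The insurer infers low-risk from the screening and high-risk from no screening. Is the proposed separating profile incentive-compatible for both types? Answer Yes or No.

No

Under these beliefs, the screening earns rebate 25 and no screening earns rebate 15.
low-risk: the screening nets 25 − 5 = 20; no screening nets 15. low-risk prefers the screening.
high-risk: the screening nets 25 − 8 = 17; no screening nets 15. high-risk would deviate to the screening.
high-risk has a profitable deviation, so the profile is not an equilibrium.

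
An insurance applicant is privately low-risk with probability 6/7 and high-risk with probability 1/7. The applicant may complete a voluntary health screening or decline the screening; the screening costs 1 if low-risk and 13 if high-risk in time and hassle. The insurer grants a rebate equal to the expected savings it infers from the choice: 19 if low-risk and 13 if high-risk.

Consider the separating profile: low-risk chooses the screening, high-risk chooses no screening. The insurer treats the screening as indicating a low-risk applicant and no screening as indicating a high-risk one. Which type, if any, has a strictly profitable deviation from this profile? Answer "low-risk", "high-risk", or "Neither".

Neither

The screening pays 19; no screening pays 13.
low-risk: assigned the screening, nets 19 − 1 = 18; deviating to no screening nets 13.
high-risk: assigned no screening, nets 13; deviating to the screening nets 19 − 13 = 6.
Both types strictly prefer their assigned action; no profitable deviation.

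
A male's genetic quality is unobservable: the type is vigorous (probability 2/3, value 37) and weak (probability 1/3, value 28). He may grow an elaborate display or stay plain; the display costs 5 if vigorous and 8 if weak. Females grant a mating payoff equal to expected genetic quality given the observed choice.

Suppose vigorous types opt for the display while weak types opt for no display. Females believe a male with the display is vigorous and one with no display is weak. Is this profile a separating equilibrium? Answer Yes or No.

Under these beliefs, the display earns mating payoff 37 and no display earns mating payoff 28.
vigorous: the display nets 37 − 5 = 32; no display nets 28. vigorous prefers the display.
weak: the display nets 37 − 8 = 29; no display nets 28. weak would deviate to the display.
weak has a profitable deviation, so the profile is not an equilibrium.

No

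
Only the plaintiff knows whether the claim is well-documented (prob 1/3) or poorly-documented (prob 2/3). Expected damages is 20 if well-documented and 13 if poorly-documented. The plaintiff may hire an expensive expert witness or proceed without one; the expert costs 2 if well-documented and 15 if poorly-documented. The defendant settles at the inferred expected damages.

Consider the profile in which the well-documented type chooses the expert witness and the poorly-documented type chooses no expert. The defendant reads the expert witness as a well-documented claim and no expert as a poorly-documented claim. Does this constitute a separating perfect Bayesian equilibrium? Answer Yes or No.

Under these beliefs, the expert witness earns settlement 20 and no expert earns settlement 13.
well-documented: the expert witness nets 20 − 2 = 18; no expert nets 13. well-documented prefers the expert witness.
poorly-documented: the expert witness nets 20 − 15 = 5; no expert nets 13. poorly-documented prefers no expert.
Neither type deviates, so the separating profile is an equilibrium.

Yes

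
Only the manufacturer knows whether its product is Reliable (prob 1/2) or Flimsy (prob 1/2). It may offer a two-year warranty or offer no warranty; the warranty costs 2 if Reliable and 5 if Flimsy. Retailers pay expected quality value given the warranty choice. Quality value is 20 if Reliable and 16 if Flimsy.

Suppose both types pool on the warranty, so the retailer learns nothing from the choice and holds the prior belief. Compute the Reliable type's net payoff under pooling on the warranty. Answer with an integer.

16

Pooled price = 1/2·20 + 1/2·16 = 18.
Reliable pays cost 2 for the warranty, so net payoff = 18 − 2 = 16.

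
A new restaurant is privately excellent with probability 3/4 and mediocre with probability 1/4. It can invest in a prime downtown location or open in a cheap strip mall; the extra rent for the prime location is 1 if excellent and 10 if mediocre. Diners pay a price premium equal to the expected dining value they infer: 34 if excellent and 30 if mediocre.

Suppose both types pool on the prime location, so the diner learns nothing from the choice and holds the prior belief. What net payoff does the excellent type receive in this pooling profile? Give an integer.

Pooled price premium = 3/4·34 + 1/4·30 = 33.
excellent pays cost 1 for the prime location, so net payoff = 33 − 1 = 32.

32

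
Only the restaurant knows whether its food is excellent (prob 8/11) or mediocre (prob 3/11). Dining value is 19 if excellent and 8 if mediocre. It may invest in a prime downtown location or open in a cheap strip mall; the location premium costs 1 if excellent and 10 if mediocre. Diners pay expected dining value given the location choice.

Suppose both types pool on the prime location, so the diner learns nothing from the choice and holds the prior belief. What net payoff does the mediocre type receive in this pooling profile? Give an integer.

6

Pooled price premium = 8/11·19 + 3/11·8 = 16.
mediocre pays cost 10 for the prime location, so net payoff = 16 − 10 = 6.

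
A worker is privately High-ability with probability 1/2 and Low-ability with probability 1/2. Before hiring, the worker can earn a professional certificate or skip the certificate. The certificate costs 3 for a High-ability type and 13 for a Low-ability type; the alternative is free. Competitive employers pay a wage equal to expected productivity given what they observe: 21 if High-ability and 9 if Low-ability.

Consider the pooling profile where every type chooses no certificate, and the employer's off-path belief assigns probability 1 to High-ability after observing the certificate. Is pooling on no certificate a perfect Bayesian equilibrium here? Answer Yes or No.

On path, the employer holds the prior and pays 1/2·21 + 1/2·9 = 15. Off path (the certificate), believing High-ability, it pays 21.
High-ability: no certificate nets 15; the certificate nets 21 − 3 = 18. High-ability would deviate.
Low-ability: no certificate nets 15; the certificate nets 21 − 13 = 8. Low-ability stays.
A type deviates, so pooling fails.

No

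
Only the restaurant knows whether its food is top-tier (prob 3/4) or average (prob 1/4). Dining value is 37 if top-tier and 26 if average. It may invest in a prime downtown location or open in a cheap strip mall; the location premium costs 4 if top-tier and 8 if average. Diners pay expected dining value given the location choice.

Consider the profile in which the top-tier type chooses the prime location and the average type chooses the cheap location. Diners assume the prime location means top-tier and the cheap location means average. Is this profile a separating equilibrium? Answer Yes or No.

No

Under these beliefs, the prime location earns price premium 37 and the cheap location earns price premium 26.
top-tier: the prime location nets 37 − 4 = 33; the cheap location nets 26. top-tier prefers the prime location.
average: the prime location nets 37 − 8 = 29; the cheap location nets 26. average would deviate to the prime location.
average has a profitable deviation, so the profile is not an equilibrium.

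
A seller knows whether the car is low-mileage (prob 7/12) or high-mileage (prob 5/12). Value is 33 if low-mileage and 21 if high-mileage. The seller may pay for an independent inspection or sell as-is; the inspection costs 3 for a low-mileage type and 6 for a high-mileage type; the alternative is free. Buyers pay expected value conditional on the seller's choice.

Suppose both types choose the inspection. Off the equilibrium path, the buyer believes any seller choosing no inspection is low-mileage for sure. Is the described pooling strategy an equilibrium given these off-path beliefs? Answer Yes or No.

No

On path, the buyer holds the prior and pays 7/12·33 + 5/12·21 = 28. Off path (no inspection), believing low-mileage, it pays 33.
low-mileage: the inspection nets 28 − 3 = 25; no inspection nets 33. low-mileage would deviate.
high-mileage: the inspection nets 28 − 6 = 22; no inspection nets 33. high-mileage would deviate.
A type deviates, so pooling fails.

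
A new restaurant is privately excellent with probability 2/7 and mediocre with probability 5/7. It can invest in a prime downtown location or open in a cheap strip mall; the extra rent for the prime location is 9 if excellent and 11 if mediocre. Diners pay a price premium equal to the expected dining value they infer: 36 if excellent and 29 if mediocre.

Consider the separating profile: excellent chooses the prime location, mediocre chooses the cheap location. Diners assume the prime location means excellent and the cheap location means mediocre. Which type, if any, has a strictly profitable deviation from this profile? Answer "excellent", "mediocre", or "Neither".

excellent

The prime location pays 36; the cheap location pays 29.
excellent: assigned the prime location, nets 36 − 9 = 27; deviating to the cheap location nets 29.
mediocre: assigned the cheap location, nets 29; deviating to the prime location nets 36 − 11 = 25.
The excellent type gains 2 by deviating.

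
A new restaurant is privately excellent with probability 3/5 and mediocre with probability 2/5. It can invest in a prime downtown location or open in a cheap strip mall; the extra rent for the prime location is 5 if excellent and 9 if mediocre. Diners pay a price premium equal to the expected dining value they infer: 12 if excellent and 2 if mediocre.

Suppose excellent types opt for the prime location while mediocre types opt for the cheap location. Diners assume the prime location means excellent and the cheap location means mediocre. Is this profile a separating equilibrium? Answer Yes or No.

Under these beliefs, the prime location earns price premium 12 and the cheap location earns price premium 2.
excellent: the prime location nets 12 − 5 = 7; the cheap location nets 2. excellent prefers the prime location.
mediocre: the prime location nets 12 − 9 = 3; the cheap location nets 2. mediocre would deviate to the prime location.
mediocre has a profitable deviation, so the profile is not an equilibrium.

No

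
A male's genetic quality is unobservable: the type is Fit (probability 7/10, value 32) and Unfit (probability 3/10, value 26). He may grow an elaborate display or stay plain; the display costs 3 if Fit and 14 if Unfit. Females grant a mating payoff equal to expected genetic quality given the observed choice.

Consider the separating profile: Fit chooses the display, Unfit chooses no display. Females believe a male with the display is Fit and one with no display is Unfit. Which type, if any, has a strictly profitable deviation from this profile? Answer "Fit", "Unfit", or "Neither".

The display pays 32; no display pays 26.
Fit: assigned the display, nets 32 − 3 = 29; deviating to no display nets 26.
Unfit: assigned no display, nets 26; deviating to the display nets 32 − 14 = 18.
Both types strictly prefer their assigned action; no profitable deviation.

Neither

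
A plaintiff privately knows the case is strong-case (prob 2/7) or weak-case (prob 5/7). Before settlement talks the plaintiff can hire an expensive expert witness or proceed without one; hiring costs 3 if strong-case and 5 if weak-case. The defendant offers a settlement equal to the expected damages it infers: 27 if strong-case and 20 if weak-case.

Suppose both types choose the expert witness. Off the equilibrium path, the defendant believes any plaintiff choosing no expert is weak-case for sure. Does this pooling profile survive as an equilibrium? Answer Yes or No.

On path, the defendant holds the prior and pays 2/7·27 + 5/7·20 = 22. Off path (no expert), believing weak-case, it pays 20.
strong-case: the expert witness nets 22 − 3 = 19; no expert nets 20. strong-case would deviate.
weak-case: the expert witness nets 22 − 5 = 17; no expert nets 20. weak-case would deviate.
A type deviates, so pooling fails.

No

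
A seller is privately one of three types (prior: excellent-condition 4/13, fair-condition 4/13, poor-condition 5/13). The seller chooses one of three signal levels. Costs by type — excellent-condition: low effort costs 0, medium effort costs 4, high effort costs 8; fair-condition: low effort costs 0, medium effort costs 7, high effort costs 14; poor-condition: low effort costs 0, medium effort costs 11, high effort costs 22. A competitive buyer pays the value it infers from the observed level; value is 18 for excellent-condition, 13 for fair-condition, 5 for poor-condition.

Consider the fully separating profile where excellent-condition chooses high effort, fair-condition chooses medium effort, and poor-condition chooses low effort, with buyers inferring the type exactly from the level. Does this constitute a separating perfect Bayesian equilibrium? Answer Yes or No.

Yes

Separating prices: high effort → 18, medium effort → 13, low effort → 5.
excellent-condition (assigned high effort): low effort: 5 − 0 = 5; medium effort: 13 − 4 = 9; high effort: 18 − 8 = 10. excellent-condition stays.
fair-condition (assigned medium effort): low effort: 5 − 0 = 5; medium effort: 13 − 7 = 6; high effort: 18 − 14 = 4. fair-condition stays.
poor-condition (assigned low effort): low effort: 5 − 0 = 5; medium effort: 13 − 11 = 2; high effort: 18 − 22 = -4. poor-condition stays.
Every type prefers its assigned level; separation holds.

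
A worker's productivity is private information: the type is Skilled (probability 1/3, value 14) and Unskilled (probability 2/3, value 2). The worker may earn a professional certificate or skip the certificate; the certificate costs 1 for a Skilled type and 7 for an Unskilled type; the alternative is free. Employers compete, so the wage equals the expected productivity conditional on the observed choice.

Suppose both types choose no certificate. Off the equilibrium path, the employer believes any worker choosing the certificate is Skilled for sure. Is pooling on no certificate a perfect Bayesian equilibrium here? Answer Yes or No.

On path, the employer holds the prior and pays 1/3·14 + 2/3·2 = 6. Off path (the certificate), believing Skilled, it pays 14.
Skilled: no certificate nets 6; the certificate nets 14 − 1 = 13. Skilled would deviate.
Unskilled: no certificate nets 6; the certificate nets 14 − 7 = 7. Unskilled would deviate.
A type deviates, so pooling fails.

No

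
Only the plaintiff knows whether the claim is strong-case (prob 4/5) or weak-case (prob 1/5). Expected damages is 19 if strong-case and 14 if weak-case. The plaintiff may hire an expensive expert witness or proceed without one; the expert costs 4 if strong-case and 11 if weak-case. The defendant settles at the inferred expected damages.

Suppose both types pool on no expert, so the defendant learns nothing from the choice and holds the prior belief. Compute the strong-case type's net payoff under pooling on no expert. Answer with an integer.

Pooled settlement = 4/5·19 + 1/5·14 = 18.
strong-case pays no cost for no expert, so net payoff = 18.

18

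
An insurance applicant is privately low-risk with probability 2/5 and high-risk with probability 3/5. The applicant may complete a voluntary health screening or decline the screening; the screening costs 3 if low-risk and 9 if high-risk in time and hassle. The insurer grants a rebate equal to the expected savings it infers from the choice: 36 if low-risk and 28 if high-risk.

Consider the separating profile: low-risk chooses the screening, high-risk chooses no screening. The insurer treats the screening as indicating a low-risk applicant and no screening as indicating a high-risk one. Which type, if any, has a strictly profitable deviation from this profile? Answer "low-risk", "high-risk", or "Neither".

The screening pays 36; no screening pays 28.
low-risk: assigned the screening, nets 36 − 3 = 33; deviating to no screening nets 28.
high-risk: assigned no screening, nets 28; deviating to the screening nets 36 − 9 = 27.
Both types strictly prefer their assigned action; no profitable deviation.

Neither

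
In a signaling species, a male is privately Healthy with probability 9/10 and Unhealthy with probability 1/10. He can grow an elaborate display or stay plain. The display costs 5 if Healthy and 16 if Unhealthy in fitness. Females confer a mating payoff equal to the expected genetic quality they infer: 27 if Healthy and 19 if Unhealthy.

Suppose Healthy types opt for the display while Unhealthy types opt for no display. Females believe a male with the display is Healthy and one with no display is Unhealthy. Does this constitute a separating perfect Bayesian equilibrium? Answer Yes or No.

Yes

Under these beliefs, the display earns mating payoff 27 and no display earns mating payoff 19.
Healthy: the display nets 27 − 5 = 22; no display nets 19. Healthy prefers the display.
Unhealthy: the display nets 27 − 16 = 11; no display nets 19. Unhealthy prefers no display.
Neither type deviates, so the separating profile is an equilibrium.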